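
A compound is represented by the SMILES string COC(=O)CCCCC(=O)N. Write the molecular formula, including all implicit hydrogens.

C7H13NO3

Walk through each heavy atom and fill implicit hydrogens from standard valence (C 4, N 3, O 2, S 2, halogen 1):
  atom 1: C, bond orders sum to 1 (valence 4) → 3 H
  atom 2: O, bond orders sum to 2 (valence 2) → 0 H
  atom 3: C, bond orders sum to 4 (valence 4) → 0 H
  atom 4: O, bond orders sum to 2 (valence 2) → 0 H
  atom 5: C, bond orders sum to 2 (valence 4) → 2 H
  atom 6: C, bond orders sum to 2 (valence 4) → 2 H
  atom 7: C, bond orders sum to 2 (valence 4) → 2 H
  atom 8: C, bond orders sum to 2 (valence 4) → 2 H
  atom 9: C, bond orders sum to 4 (valence 4) → 0 H
  atom 10: O, bond orders sum to 2 (valence 2) → 0 H
  atom 11: N, bond orders sum to 1 (valence 3) → 2 H
Totals → C:7, H:13, N:1, O:3.
In Hill order: C7H13NO3.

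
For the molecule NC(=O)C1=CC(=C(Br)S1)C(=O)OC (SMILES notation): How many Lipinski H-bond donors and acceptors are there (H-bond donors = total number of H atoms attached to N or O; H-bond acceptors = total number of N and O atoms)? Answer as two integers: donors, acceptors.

Donors: find every N or O and count the H atoms it carries.
  atom 1 (N): bond orders sum to 1 → 2 H
  atom 3 (O): bond orders sum to 2 → 0 H
  atom 11 (O): bond orders sum to 2 → 0 H
  atom 12 (O): bond orders sum to 2 → 0 H
Lipinski HBD = 2.
Acceptors: N atoms = 1, O atoms = 3 → HBA = 4.

2, 4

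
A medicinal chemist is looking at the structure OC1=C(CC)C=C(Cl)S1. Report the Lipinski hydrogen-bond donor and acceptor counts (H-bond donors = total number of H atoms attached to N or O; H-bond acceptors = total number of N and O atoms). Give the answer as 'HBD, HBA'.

1, 1

Donors: find every N or O and count the H atoms it carries.
  atom 1 (O): bond orders sum to 1 → 1 H
Lipinski HBD = 1.
Acceptors: N atoms = 0, O atoms = 1 → HBA = 1.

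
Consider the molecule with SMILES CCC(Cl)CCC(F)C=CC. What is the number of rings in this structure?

0

In SMILES, each pair of matching ring-closure digits denotes one ring-closing bond; the number of such bonds equals the number of independent rings.
Ring-closure bonds here: 0.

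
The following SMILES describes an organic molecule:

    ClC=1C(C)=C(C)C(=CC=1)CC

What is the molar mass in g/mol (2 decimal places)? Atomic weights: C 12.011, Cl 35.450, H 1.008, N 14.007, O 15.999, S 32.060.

First, the molecular formula is C10H13Cl (counting implicit H from valence).
  C: 10 × 12.011 = 120.110
  Cl: 1 × 35.450 = 35.450
  H: 13 × 1.008 = 13.104
Sum: 10×12.011 + 1×35.450 + 13×1.008 = 168.664 → 168.66 g/mol.

168.66 g/mol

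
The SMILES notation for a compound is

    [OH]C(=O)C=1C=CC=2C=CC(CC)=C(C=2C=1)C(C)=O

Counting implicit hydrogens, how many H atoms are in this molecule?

Walk through each heavy atom and fill implicit hydrogens from standard valence (C 4, N 3, O 2, S 2, halogen 1):
  atom 1: O with explicit H count 1
  atom 2: C, bond orders sum to 4 (valence 4) → 0 H
  atom 3: O, bond orders sum to 2 (valence 2) → 0 H
  atom 4: C, bond orders sum to 4 (valence 4) → 0 H
  atom 5: C, bond orders sum to 3 (valence 4) → 1 H
  atom 6: C, bond orders sum to 3 (valence 4) → 1 H
  atom 7: C, bond orders sum to 4 (valence 4) → 0 H
  atom 8: C, bond orders sum to 3 (valence 4) → 1 H
  atom 9: C, bond orders sum to 3 (valence 4) → 1 H
  atom 10: C, bond orders sum to 4 (valence 4) → 0 H
  atom 11: C, bond orders sum to 2 (valence 4) → 2 H
  atom 12: C, bond orders sum to 1 (valence 4) → 3 H
  atom 13: C, bond orders sum to 4 (valence 4) → 0 H
  atom 14: C, bond orders sum to 4 (valence 4) → 0 H
  atom 15: C, bond orders sum to 3 (valence 4) → 1 H
  atom 16: C, bond orders sum to 4 (valence 4) → 0 H
  atom 17: C, bond orders sum to 1 (valence 4) → 3 H
  atom 18: O, bond orders sum to 2 (valence 2) → 0 H
Total hydrogens: 14.

14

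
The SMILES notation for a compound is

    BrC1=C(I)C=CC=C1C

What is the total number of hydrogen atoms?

6

Walk through each heavy atom and fill implicit hydrogens from standard valence (C 4, N 3, O 2, S 2, halogen 1):
  atom 1: Br (halogen, monovalent) → 0 H
  atom 2: C, bond orders sum to 4 (valence 4) → 0 H
  atom 3: C, bond orders sum to 4 (valence 4) → 0 H
  atom 4: I (halogen, monovalent) → 0 H
  atom 5: C, bond orders sum to 3 (valence 4) → 1 H
  atom 6: C, bond orders sum to 3 (valence 4) → 1 H
  atom 7: C, bond orders sum to 3 (valence 4) → 1 H
  atom 8: C, bond orders sum to 4 (valence 4) → 0 H
  atom 9: C, bond orders sum to 1 (valence 4) → 3 H
Total hydrogens: 6.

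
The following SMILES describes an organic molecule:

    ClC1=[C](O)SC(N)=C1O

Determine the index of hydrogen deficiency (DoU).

Molecular formula: C4H4ClNO2S.
DoU = (2C + 2 + N − H − X) / 2, where X is the halogen count and O/S are ignored.
    = (2·4 + 2 + 1 − 4 − 1) / 2 = 6 / 2 = 3.

3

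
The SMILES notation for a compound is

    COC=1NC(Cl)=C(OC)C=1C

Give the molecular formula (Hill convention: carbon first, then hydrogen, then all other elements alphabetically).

Walk through each heavy atom and fill implicit hydrogens from standard valence (C 4, N 3, O 2, S 2, halogen 1):
  atom 1: C, bond orders sum to 1 (valence 4) → 3 H
  atom 2: O, bond orders sum to 2 (valence 2) → 0 H
  atom 3: C, bond orders sum to 4 (valence 4) → 0 H
  atom 4: N, bond orders sum to 2 (valence 3) → 1 H
  atom 5: C, bond orders sum to 4 (valence 4) → 0 H
  atom 6: Cl (halogen, monovalent) → 0 H
  atom 7: C, bond orders sum to 4 (valence 4) → 0 H
  atom 8: O, bond orders sum to 2 (valence 2) → 0 H
  atom 9: C, bond orders sum to 1 (valence 4) → 3 H
  atom 10: C, bond orders sum to 4 (valence 4) → 0 H
  atom 11: C, bond orders sum to 1 (valence 4) → 3 H
Totals → C:7, H:10, Cl:1, N:1, O:2.
In Hill order: C7H10ClNO2.

C7H10ClNO2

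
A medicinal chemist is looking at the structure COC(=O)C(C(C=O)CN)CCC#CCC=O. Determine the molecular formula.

Walk through each heavy atom and fill implicit hydrogens from standard valence (C 4, N 3, O 2, S 2, halogen 1):
  atom 1: C, bond orders sum to 1 (valence 4) → 3 H
  atom 2: O, bond orders sum to 2 (valence 2) → 0 H
  atom 3: C, bond orders sum to 4 (valence 4) → 0 H
  atom 4: O, bond orders sum to 2 (valence 2) → 0 H
  atom 5: C, bond orders sum to 3 (valence 4) → 1 H
  atom 6: C, bond orders sum to 3 (valence 4) → 1 H
  atom 7: C, bond orders sum to 3 (valence 4) → 1 H
  atom 8: O, bond orders sum to 2 (valence 2) → 0 H
  atom 9: C, bond orders sum to 2 (valence 4) → 2 H
  atom 10: N, bond orders sum to 1 (valence 3) → 2 H
  atom 11: C, bond orders sum to 2 (valence 4) → 2 H
  atom 12: C, bond orders sum to 2 (valence 4) → 2 H
  atom 13: C, bond orders sum to 4 (valence 4) → 0 H
  atom 14: C, bond orders sum to 4 (valence 4) → 0 H
  atom 15: C, bond orders sum to 2 (valence 4) → 2 H
  atom 16: C, bond orders sum to 3 (valence 4) → 1 H
  atom 17: O, bond orders sum to 2 (valence 2) → 0 H
Totals → C:12, H:17, N:1, O:4.

C12H17NO4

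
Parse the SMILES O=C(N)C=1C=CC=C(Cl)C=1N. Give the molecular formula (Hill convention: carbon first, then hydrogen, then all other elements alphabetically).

C7H7ClN2O

Walk through each heavy atom and fill implicit hydrogens from standard valence (C 4, N 3, O 2, S 2, halogen 1):
  atom 1: O, bond orders sum to 2 (valence 2) → 0 H
  atom 2: C, bond orders sum to 4 (valence 4) → 0 H
  atom 3: N, bond orders sum to 1 (valence 3) → 2 H
  atom 4: C, bond orders sum to 4 (valence 4) → 0 H
  atom 5: C, bond orders sum to 3 (valence 4) → 1 H
  atom 6: C, bond orders sum to 3 (valence 4) → 1 H
  atom 7: C, bond orders sum to 3 (valence 4) → 1 H
  atom 8: C, bond orders sum to 4 (valence 4) → 0 H
  atom 9: Cl (halogen, monovalent) → 0 H
  atom 10: C, bond orders sum to 4 (valence 4) → 0 H
  atom 11: N, bond orders sum to 1 (valence 3) → 2 H
Totals → C:7, H:7, Cl:1, N:2, O:1.
In Hill order: C7H7ClN2O.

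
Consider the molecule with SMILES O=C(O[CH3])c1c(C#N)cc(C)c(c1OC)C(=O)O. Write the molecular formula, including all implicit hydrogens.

C12H11NO5

Walk through each heavy atom and fill implicit hydrogens from standard valence (C 4, N 3, O 2, S 2, halogen 1); for lowercase aromatic atoms, an aromatic c carries 1 H when it has two neighbours and 0 H with three, and aromatic n carries 0 H:
  atom 1: O, bond orders sum to 2 (valence 2) → 0 H
  atom 2: C, bond orders sum to 4 (valence 4) → 0 H
  atom 3: O, bond orders sum to 2 (valence 2) → 0 H
  atom 4: C with explicit H count 3
  atom 5: aromatic c, 3 neighbours → 0 H
  atom 6: aromatic c, 3 neighbours → 0 H
  atom 7: C, bond orders sum to 4 (valence 4) → 0 H
  atom 8: N, bond orders sum to 3 (valence 3) → 0 H
  atom 9: aromatic c, 2 neighbours → 1 H
  atom 10: aromatic c, 3 neighbours → 0 H
  atom 11: C, bond orders sum to 1 (valence 4) → 3 H
  atom 12: aromatic c, 3 neighbours → 0 H
  atom 13: aromatic c, 3 neighbours → 0 H
  atom 14: O, bond orders sum to 2 (valence 2) → 0 H
  atom 15: C, bond orders sum to 1 (valence 4) → 3 H
  atom 16: C, bond orders sum to 4 (valence 4) → 0 H
  atom 17: O, bond orders sum to 2 (valence 2) → 0 H
  atom 18: O, bond orders sum to 1 (valence 2) → 1 H
Totals → C:12, H:11, N:1, O:5.
In Hill order: C12H11NO5.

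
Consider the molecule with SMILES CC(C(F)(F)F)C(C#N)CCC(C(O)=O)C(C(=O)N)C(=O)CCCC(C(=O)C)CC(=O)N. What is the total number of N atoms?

3

Scan the SMILES for N atoms (remember two-letter symbols like Cl and Br are single atoms).
Nitrogen count: 3.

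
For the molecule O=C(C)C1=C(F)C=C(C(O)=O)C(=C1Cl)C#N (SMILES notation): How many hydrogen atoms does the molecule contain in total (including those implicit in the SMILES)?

5

Walk through each heavy atom and fill implicit hydrogens from standard valence (C 4, N 3, O 2, S 2, halogen 1):
  atom 1: O, bond orders sum to 2 (valence 2) → 0 H
  atom 2: C, bond orders sum to 4 (valence 4) → 0 H
  atom 3: C, bond orders sum to 1 (valence 4) → 3 H
  atom 4: C, bond orders sum to 4 (valence 4) → 0 H
  atom 5: C, bond orders sum to 4 (valence 4) → 0 H
  atom 6: F (halogen, monovalent) → 0 H
  atom 7: C, bond orders sum to 3 (valence 4) → 1 H
  atom 8: C, bond orders sum to 4 (valence 4) → 0 H
  atom 9: C, bond orders sum to 4 (valence 4) → 0 H
  atom 10: O, bond orders sum to 1 (valence 2) → 1 H
  atom 11: O, bond orders sum to 2 (valence 2) → 0 H
  atom 12: C, bond orders sum to 4 (valence 4) → 0 H
  atom 13: C, bond orders sum to 4 (valence 4) → 0 H
  atom 14: Cl (halogen, monovalent) → 0 H
  atom 15: C, bond orders sum to 4 (valence 4) → 0 H
  atom 16: N, bond orders sum to 3 (valence 3) → 0 H
Total hydrogens: 5.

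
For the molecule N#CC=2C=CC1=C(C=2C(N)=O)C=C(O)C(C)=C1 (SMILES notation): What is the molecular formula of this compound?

Walk through each heavy atom and fill implicit hydrogens from standard valence (C 4, N 3, O 2, S 2, halogen 1):
  atom 1: N, bond orders sum to 3 (valence 3) → 0 H
  atom 2: C, bond orders sum to 4 (valence 4) → 0 H
  atom 3: C, bond orders sum to 4 (valence 4) → 0 H
  atom 4: C, bond orders sum to 3 (valence 4) → 1 H
  atom 5: C, bond orders sum to 3 (valence 4) → 1 H
  atom 6: C, bond orders sum to 4 (valence 4) → 0 H
  atom 7: C, bond orders sum to 4 (valence 4) → 0 H
  atom 8: C, bond orders sum to 4 (valence 4) → 0 H
  atom 9: C, bond orders sum to 4 (valence 4) → 0 H
  atom 10: N, bond orders sum to 1 (valence 3) → 2 H
  atom 11: O, bond orders sum to 2 (valence 2) → 0 H
  atom 12: C, bond orders sum to 3 (valence 4) → 1 H
  atom 13: C, bond orders sum to 4 (valence 4) → 0 H
  atom 14: O, bond orders sum to 1 (valence 2) → 1 H
  atom 15: C, bond orders sum to 4 (valence 4) → 0 H
  atom 16: C, bond orders sum to 1 (valence 4) → 3 H
  atom 17: C, bond orders sum to 3 (valence 4) → 1 H
Totals → C:13, H:10, N:2, O:2.
In Hill order: C13H10N2O2.

C13H10N2O2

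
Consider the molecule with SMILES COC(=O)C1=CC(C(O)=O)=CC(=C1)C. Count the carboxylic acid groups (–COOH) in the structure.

1

The carboxylic acid motif appears at heavy-atom position 8 in the SMILES.
Other groups present: 1 ester.
Carboxylic acid count: 1.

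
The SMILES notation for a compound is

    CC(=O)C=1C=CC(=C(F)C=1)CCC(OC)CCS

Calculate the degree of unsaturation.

Degree of unsaturation = (number of rings) + (number of π bonds).
Ring closures in the SMILES: 1.
π bonds: 4 double bonds (each 1 DoU) → 4 DoU from unsaturation.
Total DoU = 1 + 4 = 5.

5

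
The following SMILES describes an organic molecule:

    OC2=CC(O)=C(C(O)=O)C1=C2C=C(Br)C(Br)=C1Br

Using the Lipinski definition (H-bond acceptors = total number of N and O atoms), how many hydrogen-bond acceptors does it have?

4

N atoms: 0; O atoms: 4.
Lipinski HBA = 0 + 4 = 4.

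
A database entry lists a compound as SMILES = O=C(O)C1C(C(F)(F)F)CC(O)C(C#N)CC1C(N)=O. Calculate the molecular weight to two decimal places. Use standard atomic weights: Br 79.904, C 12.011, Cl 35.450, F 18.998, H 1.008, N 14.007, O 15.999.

294.23 g/mol

First, the molecular formula is C11H13F3N2O4 (counting implicit H from valence).
  C: 11 × 12.011 = 132.121
  F: 3 × 18.998 = 56.994
  H: 13 × 1.008 = 13.104
  N: 2 × 14.007 = 28.014
  O: 4 × 15.999 = 63.996
Sum: 11×12.011 + 3×18.998 + 13×1.008 + 2×14.007 + 4×15.999 = 294.229 → 294.23 g/mol.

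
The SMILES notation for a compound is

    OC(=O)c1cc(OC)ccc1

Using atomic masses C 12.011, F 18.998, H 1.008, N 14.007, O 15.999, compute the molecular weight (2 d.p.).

First, the molecular formula is C8H8O3 (counting implicit H from valence).
  C: 8 × 12.011 = 96.088
  H: 8 × 1.008 = 8.064
  O: 3 × 15.999 = 47.997
Sum: 8×12.011 + 8×1.008 + 3×15.999 = 152.149 → 152.15 g/mol.

152.15 g/mol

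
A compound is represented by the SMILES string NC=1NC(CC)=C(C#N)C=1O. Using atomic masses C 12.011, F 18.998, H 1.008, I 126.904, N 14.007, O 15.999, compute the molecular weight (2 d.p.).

First, the molecular formula is C7H9N3O (counting implicit H from valence).
  C: 7 × 12.011 = 84.077
  H: 9 × 1.008 = 9.072
  N: 3 × 14.007 = 42.021
  O: 1 × 15.999 = 15.999
Sum: 7×12.011 + 9×1.008 + 3×14.007 + 1×15.999 = 151.169 → 151.17 g/mol.

151.17 g/mol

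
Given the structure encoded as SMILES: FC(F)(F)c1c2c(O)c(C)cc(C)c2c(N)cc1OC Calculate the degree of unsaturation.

Molecular formula: C14H14F3NO2.
DoU = (2C + 2 + N − H − X) / 2, where X is the halogen count and O/S are ignored.
    = (2·14 + 2 + 1 − 14 − 3) / 2 = 14 / 2 = 7.

7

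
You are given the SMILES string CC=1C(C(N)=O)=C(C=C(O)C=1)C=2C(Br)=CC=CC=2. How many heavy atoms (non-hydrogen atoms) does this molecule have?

18

Every atom symbol written in the SMILES (organic subset) is one heavy atom; implicit H are not written.
Heavy atoms by element → Br:1, C:14, N:1, O:2.
Total: 18.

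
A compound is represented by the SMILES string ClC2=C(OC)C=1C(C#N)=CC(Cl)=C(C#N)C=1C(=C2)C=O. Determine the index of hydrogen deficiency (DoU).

Degree of unsaturation = (number of rings) + (number of π bonds).
Ring closures in the SMILES: 2.
π bonds: 6 double bonds (each 1 DoU), 2 triple bonds (each 2 DoU) → 10 DoU from unsaturation.
Total DoU = 2 + 10 = 12.

12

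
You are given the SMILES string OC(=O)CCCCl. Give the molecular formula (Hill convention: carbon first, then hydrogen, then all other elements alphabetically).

C4H7ClO2

Walk through each heavy atom and fill implicit hydrogens from standard valence (C 4, N 3, O 2, S 2, halogen 1):
  atom 1: O, bond orders sum to 1 (valence 2) → 1 H
  atom 2: C, bond orders sum to 4 (valence 4) → 0 H
  atom 3: O, bond orders sum to 2 (valence 2) → 0 H
  atom 4: C, bond orders sum to 2 (valence 4) → 2 H
  atom 5: C, bond orders sum to 2 (valence 4) → 2 H
  atom 6: C, bond orders sum to 2 (valence 4) → 2 H
  atom 7: Cl (halogen, monovalent) → 0 H
Totals → C:4, H:7, Cl:1, O:2.
In Hill order: C4H7ClO2.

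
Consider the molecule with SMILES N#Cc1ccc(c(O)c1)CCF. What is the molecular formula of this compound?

C9H8FNO

Walk through each heavy atom and fill implicit hydrogens from standard valence (C 4, N 3, O 2, S 2, halogen 1); for lowercase aromatic atoms, an aromatic c carries 1 H when it has two neighbours and 0 H with three, and aromatic n carries 0 H:
  atom 1: N, bond orders sum to 3 (valence 3) → 0 H
  atom 2: C, bond orders sum to 4 (valence 4) → 0 H
  atom 3: aromatic c, 3 neighbours → 0 H
  atom 4: aromatic c, 2 neighbours → 1 H
  atom 5: aromatic c, 2 neighbours → 1 H
  atom 6: aromatic c, 3 neighbours → 0 H
  atom 7: aromatic c, 3 neighbours → 0 H
  atom 8: O, bond orders sum to 1 (valence 2) → 1 H
  atom 9: aromatic c, 2 neighbours → 1 H
  atom 10: C, bond orders sum to 2 (valence 4) → 2 H
  atom 11: C, bond orders sum to 2 (valence 4) → 2 H
  atom 12: F (halogen, monovalent) → 0 H
Totals → C:9, H:8, F:1, N:1, O:1.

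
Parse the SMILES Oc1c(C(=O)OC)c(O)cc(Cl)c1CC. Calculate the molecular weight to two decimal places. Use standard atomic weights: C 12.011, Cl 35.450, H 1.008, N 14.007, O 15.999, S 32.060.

First, the molecular formula is C10H11ClO4 (counting implicit H from valence).
  C: 10 × 12.011 = 120.110
  Cl: 1 × 35.450 = 35.450
  H: 11 × 1.008 = 11.088
  O: 4 × 15.999 = 63.996
Sum: 10×12.011 + 1×35.450 + 11×1.008 + 4×15.999 = 230.644 → 230.64 g/mol.

230.64 g/mol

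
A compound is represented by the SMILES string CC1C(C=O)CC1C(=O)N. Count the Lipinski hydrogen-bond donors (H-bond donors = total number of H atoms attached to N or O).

2

Donors: find every N or O and count the H atoms it carries.
  atom 5 (O): bond orders sum to 2 → 0 H
  atom 9 (O): bond orders sum to 2 → 0 H
  atom 10 (N): bond orders sum to 1 → 2 H
Lipinski HBD = 2.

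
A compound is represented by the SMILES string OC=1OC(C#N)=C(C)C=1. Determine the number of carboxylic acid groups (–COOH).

0

Scan the SMILES for the carboxylic acid motif — none present.
Groups that are present: 1 hydroxyl, 1 nitrile.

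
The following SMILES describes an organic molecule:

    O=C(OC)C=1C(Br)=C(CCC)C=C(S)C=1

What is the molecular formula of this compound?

Walk through each heavy atom and fill implicit hydrogens from standard valence (C 4, N 3, O 2, S 2, halogen 1):
  atom 1: O, bond orders sum to 2 (valence 2) → 0 H
  atom 2: C, bond orders sum to 4 (valence 4) → 0 H
  atom 3: O, bond orders sum to 2 (valence 2) → 0 H
  atom 4: C, bond orders sum to 1 (valence 4) → 3 H
  atom 5: C, bond orders sum to 4 (valence 4) → 0 H
  atom 6: C, bond orders sum to 4 (valence 4) → 0 H
  atom 7: Br (halogen, monovalent) → 0 H
  atom 8: C, bond orders sum to 4 (valence 4) → 0 H
  atom 9: C, bond orders sum to 2 (valence 4) → 2 H
  atom 10: C, bond orders sum to 2 (valence 4) → 2 H
  atom 11: C, bond orders sum to 1 (valence 4) → 3 H
  atom 12: C, bond orders sum to 3 (valence 4) → 1 H
  atom 13: C, bond orders sum to 4 (valence 4) → 0 H
  atom 14: S, bond orders sum to 1 (valence 2) → 1 H
  atom 15: C, bond orders sum to 3 (valence 4) → 1 H
Totals → C:11, H:13, Br:1, O:2, S:1.

C11H13BrO2S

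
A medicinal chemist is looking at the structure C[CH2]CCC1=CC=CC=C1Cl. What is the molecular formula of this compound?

Walk through each heavy atom and fill implicit hydrogens from standard valence (C 4, N 3, O 2, S 2, halogen 1):
  atom 1: C, bond orders sum to 1 (valence 4) → 3 H
  atom 2: C with explicit H count 2
  atom 3: C, bond orders sum to 2 (valence 4) → 2 H
  atom 4: C, bond orders sum to 2 (valence 4) → 2 H
  atom 5: C, bond orders sum to 4 (valence 4) → 0 H
  atom 6: C, bond orders sum to 3 (valence 4) → 1 H
  atom 7: C, bond orders sum to 3 (valence 4) → 1 H
  atom 8: C, bond orders sum to 3 (valence 4) → 1 H
  atom 9: C, bond orders sum to 3 (valence 4) → 1 H
  atom 10: C, bond orders sum to 4 (valence 4) → 0 H
  atom 11: Cl (halogen, monovalent) → 0 H
Totals → C:10, H:13, Cl:1.
In Hill order: C10H13Cl.

C10H13Cl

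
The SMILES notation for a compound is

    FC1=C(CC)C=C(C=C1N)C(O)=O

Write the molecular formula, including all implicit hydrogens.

Walk through each heavy atom and fill implicit hydrogens from standard valence (C 4, N 3, O 2, S 2, halogen 1):
  atom 1: F (halogen, monovalent) → 0 H
  atom 2: C, bond orders sum to 4 (valence 4) → 0 H
  atom 3: C, bond orders sum to 4 (valence 4) → 0 H
  atom 4: C, bond orders sum to 2 (valence 4) → 2 H
  atom 5: C, bond orders sum to 1 (valence 4) → 3 H
  atom 6: C, bond orders sum to 3 (valence 4) → 1 H
  atom 7: C, bond orders sum to 4 (valence 4) → 0 H
  atom 8: C, bond orders sum to 3 (valence 4) → 1 H
  atom 9: C, bond orders sum to 4 (valence 4) → 0 H
  atom 10: N, bond orders sum to 1 (valence 3) → 2 H
  atom 11: C, bond orders sum to 4 (valence 4) → 0 H
  atom 12: O, bond orders sum to 1 (valence 2) → 1 H
  atom 13: O, bond orders sum to 2 (valence 2) → 0 H
Totals → C:9, H:10, F:1, N:1, O:2.
In Hill order: C9H10FNO2.

C9H10FNO2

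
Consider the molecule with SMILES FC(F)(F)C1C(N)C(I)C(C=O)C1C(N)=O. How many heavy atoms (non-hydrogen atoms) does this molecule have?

Every atom symbol written in the SMILES (organic subset) is one heavy atom; implicit H are not written.
Heavy atoms by element → C:8, F:3, I:1, N:2, O:2.
Total: 16.

16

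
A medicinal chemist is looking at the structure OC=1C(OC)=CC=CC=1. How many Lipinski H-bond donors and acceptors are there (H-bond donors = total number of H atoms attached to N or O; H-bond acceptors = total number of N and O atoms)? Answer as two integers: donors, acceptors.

1, 2

Donors: find every N or O and count the H atoms it carries.
  atom 1 (O): bond orders sum to 1 → 1 H
  atom 4 (O): bond orders sum to 2 → 0 H
Lipinski HBD = 1.
Acceptors: N atoms = 0, O atoms = 2 → HBA = 2.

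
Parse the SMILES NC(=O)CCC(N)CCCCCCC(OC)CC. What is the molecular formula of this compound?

C14H30N2O2

Walk through each heavy atom and fill implicit hydrogens from standard valence (C 4, N 3, O 2, S 2, halogen 1):
  atom 1: N, bond orders sum to 1 (valence 3) → 2 H
  atom 2: C, bond orders sum to 4 (valence 4) → 0 H
  atom 3: O, bond orders sum to 2 (valence 2) → 0 H
  atom 4: C, bond orders sum to 2 (valence 4) → 2 H
  atom 5: C, bond orders sum to 2 (valence 4) → 2 H
  atom 6: C, bond orders sum to 3 (valence 4) → 1 H
  atom 7: N, bond orders sum to 1 (valence 3) → 2 H
  atom 8: C, bond orders sum to 2 (valence 4) → 2 H
  atom 9: C, bond orders sum to 2 (valence 4) → 2 H
  atom 10: C, bond orders sum to 2 (valence 4) → 2 H
  atom 11: C, bond orders sum to 2 (valence 4) → 2 H
  atom 12: C, bond orders sum to 2 (valence 4) → 2 H
  atom 13: C, bond orders sum to 2 (valence 4) → 2 H
  atom 14: C, bond orders sum to 3 (valence 4) → 1 H
  atom 15: O, bond orders sum to 2 (valence 2) → 0 H
  atom 16: C, bond orders sum to 1 (valence 4) → 3 H
  atom 17: C, bond orders sum to 2 (valence 4) → 2 H
  atom 18: C, bond orders sum to 1 (valence 4) → 3 H
Totals → C:14, H:30, N:2, O:2.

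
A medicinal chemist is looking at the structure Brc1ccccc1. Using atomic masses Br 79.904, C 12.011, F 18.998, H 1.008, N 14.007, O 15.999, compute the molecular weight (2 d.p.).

First, the molecular formula is C6H5Br (counting implicit H from valence).
  Br: 1 × 79.904 = 79.904
  C: 6 × 12.011 = 72.066
  H: 5 × 1.008 = 5.040
Sum: 1×79.904 + 6×12.011 + 5×1.008 = 157.010 → 157.01 g/mol.

157.01 g/mol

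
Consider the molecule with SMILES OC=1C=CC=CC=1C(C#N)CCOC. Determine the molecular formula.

Walk through each heavy atom and fill implicit hydrogens from standard valence (C 4, N 3, O 2, S 2, halogen 1):
  atom 1: O, bond orders sum to 1 (valence 2) → 1 H
  atom 2: C, bond orders sum to 4 (valence 4) → 0 H
  atom 3: C, bond orders sum to 3 (valence 4) → 1 H
  atom 4: C, bond orders sum to 3 (valence 4) → 1 H
  atom 5: C, bond orders sum to 3 (valence 4) → 1 H
  atom 6: C, bond orders sum to 3 (valence 4) → 1 H
  atom 7: C, bond orders sum to 4 (valence 4) → 0 H
  atom 8: C, bond orders sum to 3 (valence 4) → 1 H
  atom 9: C, bond orders sum to 4 (valence 4) → 0 H
  atom 10: N, bond orders sum to 3 (valence 3) → 0 H
  atom 11: C, bond orders sum to 2 (valence 4) → 2 H
  atom 12: C, bond orders sum to 2 (valence 4) → 2 H
  atom 13: O, bond orders sum to 2 (valence 2) → 0 H
  atom 14: C, bond orders sum to 1 (valence 4) → 3 H
Totals → C:11, H:13, N:1, O:2.
In Hill order: C11H13NO2.

C11H13NO2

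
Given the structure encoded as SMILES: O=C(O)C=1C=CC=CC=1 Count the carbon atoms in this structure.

Count every carbon token in the SMILES (each C, including those in ring-closure positions and inside branches).
Carbon count: 7.

7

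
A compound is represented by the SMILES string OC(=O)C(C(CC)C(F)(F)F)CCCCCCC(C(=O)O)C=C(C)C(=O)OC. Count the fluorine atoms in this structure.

Scan the SMILES for F atoms (remember two-letter symbols like Cl and Br are single atoms).
Fluorine count: 3.

3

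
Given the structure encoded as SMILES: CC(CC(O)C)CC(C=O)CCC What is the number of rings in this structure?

0

In SMILES, each pair of matching ring-closure digits denotes one ring-closing bond; the number of such bonds equals the number of independent rings.
Ring-closure bonds here: 0.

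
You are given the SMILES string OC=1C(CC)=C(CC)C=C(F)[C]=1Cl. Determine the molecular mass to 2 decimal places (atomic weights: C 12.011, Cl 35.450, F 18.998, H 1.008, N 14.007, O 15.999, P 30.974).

First, the molecular formula is C10H12ClFO (counting implicit H from valence).
  C: 10 × 12.011 = 120.110
  Cl: 1 × 35.450 = 35.450
  F: 1 × 18.998 = 18.998
  H: 12 × 1.008 = 12.096
  O: 1 × 15.999 = 15.999
Sum: 10×12.011 + 1×35.450 + 1×18.998 + 12×1.008 + 1×15.999 = 202.653 → 202.65 g/mol.

202.65 g/mol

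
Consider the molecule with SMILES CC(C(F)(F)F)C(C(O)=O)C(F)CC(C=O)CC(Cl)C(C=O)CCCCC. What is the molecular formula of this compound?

Walk through each heavy atom and fill implicit hydrogens from standard valence (C 4, N 3, O 2, S 2, halogen 1):
  atom 1: C, bond orders sum to 1 (valence 4) → 3 H
  atom 2: C, bond orders sum to 3 (valence 4) → 1 H
  atom 3: C, bond orders sum to 4 (valence 4) → 0 H
  atom 4: F (halogen, monovalent) → 0 H
  atom 5: F (halogen, monovalent) → 0 H
  atom 6: F (halogen, monovalent) → 0 H
  atom 7: C, bond orders sum to 3 (valence 4) → 1 H
  atom 8: C, bond orders sum to 4 (valence 4) → 0 H
  atom 9: O, bond orders sum to 1 (valence 2) → 1 H
  atom 10: O, bond orders sum to 2 (valence 2) → 0 H
  atom 11: C, bond orders sum to 3 (valence 4) → 1 H
  atom 12: F (halogen, monovalent) → 0 H
  atom 13: C, bond orders sum to 2 (valence 4) → 2 H
  atom 14: C, bond orders sum to 3 (valence 4) → 1 H
  atom 15: C, bond orders sum to 3 (valence 4) → 1 H
  atom 16: O, bond orders sum to 2 (valence 2) → 0 H
  atom 17: C, bond orders sum to 2 (valence 4) → 2 H
  atom 18: C, bond orders sum to 3 (valence 4) → 1 H
  atom 19: Cl (halogen, monovalent) → 0 H
  atom 20: C, bond orders sum to 3 (valence 4) → 1 H
  atom 21: C, bond orders sum to 3 (valence 4) → 1 H
  atom 22: O, bond orders sum to 2 (valence 2) → 0 H
  atom 23: C, bond orders sum to 2 (valence 4) → 2 H
  atom 24: C, bond orders sum to 2 (valence 4) → 2 H
  atom 25: C, bond orders sum to 2 (valence 4) → 2 H
  atom 26: C, bond orders sum to 2 (valence 4) → 2 H
  atom 27: C, bond orders sum to 1 (valence 4) → 3 H
Totals → C:18, H:27, Cl:1, F:4, O:4.

C18H27ClF4O4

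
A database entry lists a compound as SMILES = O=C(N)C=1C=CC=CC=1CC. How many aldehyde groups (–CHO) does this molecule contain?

0

Scan the SMILES for the aldehyde motif — none present.
Groups that are present: 1 amide.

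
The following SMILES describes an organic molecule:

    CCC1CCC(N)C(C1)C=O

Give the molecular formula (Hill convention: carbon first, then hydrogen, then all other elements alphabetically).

C9H17NO

Walk through each heavy atom and fill implicit hydrogens from standard valence (C 4, N 3, O 2, S 2, halogen 1):
  atom 1: C, bond orders sum to 1 (valence 4) → 3 H
  atom 2: C, bond orders sum to 2 (valence 4) → 2 H
  atom 3: C, bond orders sum to 3 (valence 4) → 1 H
  atom 4: C, bond orders sum to 2 (valence 4) → 2 H
  atom 5: C, bond orders sum to 2 (valence 4) → 2 H
  atom 6: C, bond orders sum to 3 (valence 4) → 1 H
  atom 7: N, bond orders sum to 1 (valence 3) → 2 H
  atom 8: C, bond orders sum to 3 (valence 4) → 1 H
  atom 9: C, bond orders sum to 2 (valence 4) → 2 H
  atom 10: C, bond orders sum to 3 (valence 4) → 1 H
  atom 11: O, bond orders sum to 2 (valence 2) → 0 H
Totals → C:9, H:17, N:1, O:1.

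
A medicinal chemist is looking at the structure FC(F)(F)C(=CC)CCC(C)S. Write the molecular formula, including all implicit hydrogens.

Walk through each heavy atom and fill implicit hydrogens from standard valence (C 4, N 3, O 2, S 2, halogen 1):
  atom 1: F (halogen, monovalent) → 0 H
  atom 2: C, bond orders sum to 4 (valence 4) → 0 H
  atom 3: F (halogen, monovalent) → 0 H
  atom 4: F (halogen, monovalent) → 0 H
  atom 5: C, bond orders sum to 4 (valence 4) → 0 H
  atom 6: C, bond orders sum to 3 (valence 4) → 1 H
  atom 7: C, bond orders sum to 1 (valence 4) → 3 H
  atom 8: C, bond orders sum to 2 (valence 4) → 2 H
  atom 9: C, bond orders sum to 2 (valence 4) → 2 H
  atom 10: C, bond orders sum to 3 (valence 4) → 1 H
  atom 11: C, bond orders sum to 1 (valence 4) → 3 H
  atom 12: S, bond orders sum to 1 (valence 2) → 1 H
Totals → C:8, H:13, F:3, S:1.
In Hill order: C8H13F3S.

C8H13F3S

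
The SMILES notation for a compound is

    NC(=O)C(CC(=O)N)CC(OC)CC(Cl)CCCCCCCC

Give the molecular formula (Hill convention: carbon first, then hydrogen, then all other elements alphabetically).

Walk through each heavy atom and fill implicit hydrogens from standard valence (C 4, N 3, O 2, S 2, halogen 1):
  atom 1: N, bond orders sum to 1 (valence 3) → 2 H
  atom 2: C, bond orders sum to 4 (valence 4) → 0 H
  atom 3: O, bond orders sum to 2 (valence 2) → 0 H
  atom 4: C, bond orders sum to 3 (valence 4) → 1 H
  atom 5: C, bond orders sum to 2 (valence 4) → 2 H
  atom 6: C, bond orders sum to 4 (valence 4) → 0 H
  atom 7: O, bond orders sum to 2 (valence 2) → 0 H
  atom 8: N, bond orders sum to 1 (valence 3) → 2 H
  atom 9: C, bond orders sum to 2 (valence 4) → 2 H
  atom 10: C, bond orders sum to 3 (valence 4) → 1 H
  atom 11: O, bond orders sum to 2 (valence 2) → 0 H
  atom 12: C, bond orders sum to 1 (valence 4) → 3 H
  atom 13: C, bond orders sum to 2 (valence 4) → 2 H
  atom 14: C, bond orders sum to 3 (valence 4) → 1 H
  atom 15: Cl (halogen, monovalent) → 0 H
  atom 16: C, bond orders sum to 2 (valence 4) → 2 H
  atom 17: C, bond orders sum to 2 (valence 4) → 2 H
  atom 18: C, bond orders sum to 2 (valence 4) → 2 H
  atom 19: C, bond orders sum to 2 (valence 4) → 2 H
  atom 20: C, bond orders sum to 2 (valence 4) → 2 H
  atom 21: C, bond orders sum to 2 (valence 4) → 2 H
  atom 22: C, bond orders sum to 2 (valence 4) → 2 H
  atom 23: C, bond orders sum to 1 (valence 4) → 3 H
Totals → C:17, H:33, Cl:1, N:2, O:3.
In Hill order: C17H33ClN2O3.

C17H33ClN2O3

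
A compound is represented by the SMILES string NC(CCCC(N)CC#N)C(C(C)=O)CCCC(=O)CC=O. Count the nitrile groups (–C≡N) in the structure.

The nitrile motif appears at heavy-atom position 9 in the SMILES.
Other groups present: 1 aldehyde, 2 ketone, 2 primary amine.
Nitrile count: 1.

1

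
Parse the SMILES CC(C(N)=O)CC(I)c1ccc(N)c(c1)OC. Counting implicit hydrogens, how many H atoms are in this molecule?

17

Walk through each heavy atom and fill implicit hydrogens from standard valence (C 4, N 3, O 2, S 2, halogen 1); for lowercase aromatic atoms, an aromatic c carries 1 H when it has two neighbours and 0 H with three, and aromatic n carries 0 H:
  atom 1: C, bond orders sum to 1 (valence 4) → 3 H
  atom 2: C, bond orders sum to 3 (valence 4) → 1 H
  atom 3: C, bond orders sum to 4 (valence 4) → 0 H
  atom 4: N, bond orders sum to 1 (valence 3) → 2 H
  atom 5: O, bond orders sum to 2 (valence 2) → 0 H
  atom 6: C, bond orders sum to 2 (valence 4) → 2 H
  atom 7: C, bond orders sum to 3 (valence 4) → 1 H
  atom 8: I (halogen, monovalent) → 0 H
  atom 9: aromatic c, 3 neighbours → 0 H
  atom 10: aromatic c, 2 neighbours → 1 H
  atom 11: aromatic c, 2 neighbours → 1 H
  atom 12: aromatic c, 3 neighbours → 0 H
  atom 13: N, bond orders sum to 1 (valence 3) → 2 H
  atom 14: aromatic c, 3 neighbours → 0 H
  atom 15: aromatic c, 2 neighbours → 1 H
  atom 16: O, bond orders sum to 2 (valence 2) → 0 H
  atom 17: C, bond orders sum to 1 (valence 4) → 3 H
Total hydrogens: 17.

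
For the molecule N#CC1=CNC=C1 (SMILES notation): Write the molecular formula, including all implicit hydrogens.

Walk through each heavy atom and fill implicit hydrogens from standard valence (C 4, N 3, O 2, S 2, halogen 1):
  atom 1: N, bond orders sum to 3 (valence 3) → 0 H
  atom 2: C, bond orders sum to 4 (valence 4) → 0 H
  atom 3: C, bond orders sum to 4 (valence 4) → 0 H
  atom 4: C, bond orders sum to 3 (valence 4) → 1 H
  atom 5: N, bond orders sum to 2 (valence 3) → 1 H
  atom 6: C, bond orders sum to 3 (valence 4) → 1 H
  atom 7: C, bond orders sum to 3 (valence 4) → 1 H
Totals → C:5, H:4, N:2.

C5H4N2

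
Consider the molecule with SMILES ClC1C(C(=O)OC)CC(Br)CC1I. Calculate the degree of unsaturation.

Degree of unsaturation = (number of rings) + (number of π bonds).
Ring closures in the SMILES: 1.
π bonds: 1 double bond (each 1 DoU) → 1 DoU from unsaturation.
Total DoU = 1 + 1 = 2.

2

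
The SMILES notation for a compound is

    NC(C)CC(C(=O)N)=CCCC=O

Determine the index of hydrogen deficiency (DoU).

Degree of unsaturation = (number of rings) + (number of π bonds).
Ring closures in the SMILES: 0.
π bonds: 3 double bonds (each 1 DoU) → 3 DoU from unsaturation.
Total DoU = 0 + 3 = 3.

3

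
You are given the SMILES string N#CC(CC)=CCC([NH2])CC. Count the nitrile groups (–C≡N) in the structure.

The nitrile motif appears at heavy-atom position 2 in the SMILES.
Other groups present: 1 alkene, 1 primary amine.
Nitrile count: 1.

1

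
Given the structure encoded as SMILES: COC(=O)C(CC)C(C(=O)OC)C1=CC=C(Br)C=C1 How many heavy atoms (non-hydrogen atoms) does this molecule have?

19

Every atom symbol written in the SMILES (organic subset) is one heavy atom; implicit H are not written.
Heavy atoms by element → Br:1, C:14, O:4.
Total: 19.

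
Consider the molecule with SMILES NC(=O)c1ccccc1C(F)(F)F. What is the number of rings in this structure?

1

In SMILES, each pair of matching ring-closure digits denotes one ring-closing bond; the number of such bonds equals the number of independent rings.
Ring-closure bonds here: 1.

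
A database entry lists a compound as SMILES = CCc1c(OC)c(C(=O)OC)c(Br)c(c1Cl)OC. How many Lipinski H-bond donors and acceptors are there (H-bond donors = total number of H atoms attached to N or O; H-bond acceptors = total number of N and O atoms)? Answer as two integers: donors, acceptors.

Donors: find every N or O and count the H atoms it carries.
  atom 5 (O): bond orders sum to 2 → 0 H
  atom 9 (O): bond orders sum to 2 → 0 H
  atom 10 (O): bond orders sum to 2 → 0 H
  atom 17 (O): bond orders sum to 2 → 0 H
Lipinski HBD = 0.
Acceptors: N atoms = 0, O atoms = 4 → HBA = 4.

0, 4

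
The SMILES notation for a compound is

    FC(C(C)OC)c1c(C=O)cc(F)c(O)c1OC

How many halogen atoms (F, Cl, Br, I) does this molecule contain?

Halogen atoms appear at heavy-atom positions 1, 13 (2×F).
Other groups present: 1 aldehyde, 2 ether, 1 hydroxyl.
Halogen count: 2.

2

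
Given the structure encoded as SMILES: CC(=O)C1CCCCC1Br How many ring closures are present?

In SMILES, each pair of matching ring-closure digits denotes one ring-closing bond; the number of such bonds equals the number of independent rings.
Ring-closure bonds here: 1.

1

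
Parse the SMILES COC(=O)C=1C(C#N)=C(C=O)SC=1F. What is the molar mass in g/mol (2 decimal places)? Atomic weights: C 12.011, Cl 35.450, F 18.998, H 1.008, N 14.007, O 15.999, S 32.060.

First, the molecular formula is C8H4FNO3S (counting implicit H from valence).
  C: 8 × 12.011 = 96.088
  F: 1 × 18.998 = 18.998
  H: 4 × 1.008 = 4.032
  N: 1 × 14.007 = 14.007
  O: 3 × 15.999 = 47.997
  S: 1 × 32.060 = 32.060
Sum: 8×12.011 + 1×18.998 + 4×1.008 + 1×14.007 + 3×15.999 + 1×32.060 = 213.182 → 213.18 g/mol.

213.18 g/mol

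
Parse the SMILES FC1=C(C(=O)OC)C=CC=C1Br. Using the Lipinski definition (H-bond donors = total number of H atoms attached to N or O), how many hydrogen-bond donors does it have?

Donors: find every N or O and count the H atoms it carries.
  atom 5 (O): bond orders sum to 2 → 0 H
  atom 6 (O): bond orders sum to 2 → 0 H
Lipinski HBD = 0.

0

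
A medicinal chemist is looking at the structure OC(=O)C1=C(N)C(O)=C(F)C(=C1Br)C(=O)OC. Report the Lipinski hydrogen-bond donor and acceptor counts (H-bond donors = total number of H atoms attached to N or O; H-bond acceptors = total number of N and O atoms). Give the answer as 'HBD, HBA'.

Donors: find every N or O and count the H atoms it carries.
  atom 1 (O): bond orders sum to 1 → 1 H
  atom 3 (O): bond orders sum to 2 → 0 H
  atom 6 (N): bond orders sum to 1 → 2 H
  atom 8 (O): bond orders sum to 1 → 1 H
  atom 15 (O): bond orders sum to 2 → 0 H
  atom 16 (O): bond orders sum to 2 → 0 H
Lipinski HBD = 4.
Acceptors: N atoms = 1, O atoms = 5 → HBA = 6.

4, 6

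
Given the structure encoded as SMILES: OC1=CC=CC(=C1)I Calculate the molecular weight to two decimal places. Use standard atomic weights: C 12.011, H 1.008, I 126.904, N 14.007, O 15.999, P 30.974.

First, the molecular formula is C6H5IO (counting implicit H from valence).
  C: 6 × 12.011 = 72.066
  H: 5 × 1.008 = 5.040
  I: 1 × 126.904 = 126.904
  O: 1 × 15.999 = 15.999
Sum: 6×12.011 + 5×1.008 + 1×126.904 + 1×15.999 = 220.009 → 220.01 g/mol.

220.01 g/mol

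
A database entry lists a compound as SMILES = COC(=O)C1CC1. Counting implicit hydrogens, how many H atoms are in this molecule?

8

Walk through each heavy atom and fill implicit hydrogens from standard valence (C 4, N 3, O 2, S 2, halogen 1):
  atom 1: C, bond orders sum to 1 (valence 4) → 3 H
  atom 2: O, bond orders sum to 2 (valence 2) → 0 H
  atom 3: C, bond orders sum to 4 (valence 4) → 0 H
  atom 4: O, bond orders sum to 2 (valence 2) → 0 H
  atom 5: C, bond orders sum to 3 (valence 4) → 1 H
  atom 6: C, bond orders sum to 2 (valence 4) → 2 H
  atom 7: C, bond orders sum to 2 (valence 4) → 2 H
Total hydrogens: 8.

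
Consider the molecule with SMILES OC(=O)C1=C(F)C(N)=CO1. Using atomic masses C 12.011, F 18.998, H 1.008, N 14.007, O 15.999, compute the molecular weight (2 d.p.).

145.09 g/mol

First, the molecular formula is C5H4FNO3 (counting implicit H from valence).
  C: 5 × 12.011 = 60.055
  F: 1 × 18.998 = 18.998
  H: 4 × 1.008 = 4.032
  N: 1 × 14.007 = 14.007
  O: 3 × 15.999 = 47.997
Sum: 5×12.011 + 1×18.998 + 4×1.008 + 1×14.007 + 3×15.999 = 145.089 → 145.09 g/mol.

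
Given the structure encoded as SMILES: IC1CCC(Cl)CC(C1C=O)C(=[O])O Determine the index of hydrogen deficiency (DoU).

3

Degree of unsaturation = (number of rings) + (number of π bonds).
Ring closures in the SMILES: 1.
π bonds: 2 double bonds (each 1 DoU) → 2 DoU from unsaturation.
Total DoU = 1 + 2 = 3.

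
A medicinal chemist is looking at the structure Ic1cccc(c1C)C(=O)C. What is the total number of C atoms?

Count every carbon token in the SMILES (each C, including those in ring-closure positions and inside branches).
Carbon count: 9.

9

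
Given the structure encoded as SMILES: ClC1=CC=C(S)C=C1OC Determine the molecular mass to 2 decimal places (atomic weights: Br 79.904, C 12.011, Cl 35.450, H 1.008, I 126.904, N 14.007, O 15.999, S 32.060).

First, the molecular formula is C7H7ClOS (counting implicit H from valence).
  C: 7 × 12.011 = 84.077
  Cl: 1 × 35.450 = 35.450
  H: 7 × 1.008 = 7.056
  O: 1 × 15.999 = 15.999
  S: 1 × 32.060 = 32.060
Sum: 7×12.011 + 1×35.450 + 7×1.008 + 1×15.999 + 1×32.060 = 174.642 → 174.64 g/mol.

174.64 g/mol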